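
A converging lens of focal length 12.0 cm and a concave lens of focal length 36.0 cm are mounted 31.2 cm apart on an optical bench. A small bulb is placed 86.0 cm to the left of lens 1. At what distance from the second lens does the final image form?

Lens 1: 1/d_i1 = 1/f₁ − 1/d_o1 = 1/(12.0) − 1/(86.0) = 0.07171, so d_i1 = 13.95 cm.
The intermediate image is 13.95 cm to the right of lens 1, which is 31.2 − (13.95) = 17.25 cm to the left of lens 2, so d_o2 = +17.25 cm.
Lens 2 is diverging, so f₂ = −36.0 cm.
Lens 2: 1/d_i2 = 1/f₂ − 1/d_o2 = 1/(-36.0) − 1/(17.25) = -0.08575, so d_i2 = -11.7 cm.
The final image is virtual, 11.7 cm to the left of lens 2 (overall magnification ≈ -0.11).

11.7 cm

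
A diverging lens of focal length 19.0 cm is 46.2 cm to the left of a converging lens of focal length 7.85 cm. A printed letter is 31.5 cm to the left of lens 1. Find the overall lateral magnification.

m = -0.0588

f₁ = −19.0 cm (diverging).
Lens 1: 1/d_i1 = 1/(-19.0) − 1/(31.5) = -0.08438, so d_i1 = -11.85 cm; m₁ = −d_i1/d_o1 = +0.3762.
d_o2 = 46.2 − (-11.85) = 58.05 cm.
Lens 2: 1/d_i2 = 1/(7.85) − 1/(58.05) = 0.1102, so d_i2 = 9.078 cm; m₂ = −d_i2/d_o2 = -0.1564.
m = m₁·m₂ = (+0.3762)(-0.1564) = -0.0588.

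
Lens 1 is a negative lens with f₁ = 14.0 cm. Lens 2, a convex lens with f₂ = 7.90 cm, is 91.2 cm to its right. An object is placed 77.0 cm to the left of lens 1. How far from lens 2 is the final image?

8.56 cm

Lens 1 is diverging, so f₁ = −14.0 cm.
Lens 1: 1/d_i1 = 1/f₁ − 1/d_o1 = 1/(-14.0) − 1/(77.0) = -0.08442, so d_i1 = -11.85 cm.
The intermediate image is 11.85 cm to the left of lens 1 (virtual), which is 91.2 − (-11.85) = 103.0 cm to the left of lens 2, so d_o2 = +103.0 cm.
Lens 2: 1/d_i2 = 1/f₂ − 1/d_o2 = 1/(7.90) − 1/(103.0) = 0.1169, so d_i2 = 8.56 cm.
The final image is real, 8.56 cm to the right of lens 2 (overall magnification ≈ -0.013).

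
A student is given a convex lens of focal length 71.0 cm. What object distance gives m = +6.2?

59.5 cm

m = −d_i/d_o ⇒ d_i = −m·d_o.
1/f = 1/d_o + 1/d_i = 1/d_o − 1/(m·d_o) = (1 − 1/m)/d_o, so d_o = f(1 − 1/m) = (71.00)(1 − 1/(+6.2)) = 59.5 cm.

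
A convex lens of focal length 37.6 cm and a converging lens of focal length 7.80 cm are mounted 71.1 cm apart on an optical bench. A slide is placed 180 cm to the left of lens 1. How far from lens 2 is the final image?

Lens 1: 1/d_i1 = 1/f₁ − 1/d_o1 = 1/(37.6) − 1/(180) = 0.02104, so d_i1 = 47.53 cm.
The intermediate image is 47.53 cm to the right of lens 1, which is 71.1 − (47.53) = 23.57 cm to the left of lens 2, so d_o2 = +23.57 cm.
Lens 2: 1/d_i2 = 1/f₂ − 1/d_o2 = 1/(7.80) − 1/(23.57) = 0.08578, so d_i2 = 11.7 cm.
The final image is real, 11.7 cm to the right of lens 2 (overall magnification ≈ 0.13).

11.7 cm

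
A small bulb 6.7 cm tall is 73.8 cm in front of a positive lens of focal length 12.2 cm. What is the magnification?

m = -0.198

1/d_i = 1/f − 1/d_o = 1/(12.20) − 1/(73.8) = 0.06842, so d_i = 14.62 cm.
m = −d_i/d_o = −(14.62)/(73.8) = -0.198.
The image is real, inverted and reduced, on the far side of the lens.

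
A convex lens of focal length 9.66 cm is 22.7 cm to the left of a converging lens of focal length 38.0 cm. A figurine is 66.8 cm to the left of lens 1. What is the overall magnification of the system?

Lens 1: 1/d_i1 = 1/(9.66) − 1/(66.8) = 0.08855, so d_i1 = 11.29 cm; m₁ = −d_i1/d_o1 = -0.1690.
d_o2 = 22.7 − (11.29) = 11.41 cm.
Lens 2: 1/d_i2 = 1/(38.0) − 1/(11.41) = -0.06133, so d_i2 = -16.31 cm; m₂ = −d_i2/d_o2 = +1.429.
m = m₁·m₂ = (-0.1690)(+1.429) = -0.242.

m = -0.242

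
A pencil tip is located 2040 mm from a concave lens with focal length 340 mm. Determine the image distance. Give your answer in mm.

291 mm

For a concave lens, f = -340 mm.
Thin-lens equation: 1/d_i = 1/f − 1/d_o = 1/(-340.0) − 1/(2040) = -0.002941 − 0.0004902 = -0.003431, so d_i = -291 mm.
The image is virtual, upright and reduced, on the same side as the object.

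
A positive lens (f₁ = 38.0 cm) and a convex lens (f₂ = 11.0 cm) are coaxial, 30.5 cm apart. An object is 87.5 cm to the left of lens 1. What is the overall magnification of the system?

Lens 1: 1/d_i1 = 1/(38.0) − 1/(87.5) = 0.01489, so d_i1 = 67.17 cm; m₁ = −d_i1/d_o1 = -0.7677.
d_o2 = 30.5 − (67.17) = -36.67 cm (virtual object).
Lens 2: 1/d_i2 = 1/(11.0) − 1/(-36.67) = 0.1182, so d_i2 = 8.462 cm; m₂ = −d_i2/d_o2 = +0.2308.
m = m₁·m₂ = (-0.7677)(+0.2308) = -0.177.

m = -0.177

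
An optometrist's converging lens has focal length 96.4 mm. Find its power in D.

P = +10.4 D

f = 9.64 cm = 0.0964 m.
P = 1/f = 1/(0.0964 m) = +10.4 D.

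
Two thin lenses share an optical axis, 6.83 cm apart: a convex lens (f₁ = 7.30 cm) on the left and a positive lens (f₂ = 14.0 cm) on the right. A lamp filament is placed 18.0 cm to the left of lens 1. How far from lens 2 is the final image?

3.92 cm

Lens 1: 1/d_i1 = 1/f₁ − 1/d_o1 = 1/(7.30) − 1/(18.0) = 0.08143, so d_i1 = 12.28 cm.
The intermediate image is 12.28 cm to the right of lens 1, which lies 5.450 cm to the right of lens 2 — a virtual object — so d_o2 = −5.450 cm.
Lens 2: 1/d_i2 = 1/f₂ − 1/d_o2 = 1/(14.0) − 1/(-5.450) = 0.2549, so d_i2 = 3.92 cm.
The final image is real, 3.92 cm to the right of lens 2 (overall magnification ≈ -0.49).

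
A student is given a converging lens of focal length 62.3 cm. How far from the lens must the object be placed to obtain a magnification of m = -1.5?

m = −d_i/d_o ⇒ d_i = −m·d_o.
1/f = 1/d_o + 1/d_i = 1/d_o − 1/(m·d_o) = (1 − 1/m)/d_o, so d_o = f(1 − 1/m) = (62.30)(1 − 1/(-1.5)) = 104 cm.

104 cm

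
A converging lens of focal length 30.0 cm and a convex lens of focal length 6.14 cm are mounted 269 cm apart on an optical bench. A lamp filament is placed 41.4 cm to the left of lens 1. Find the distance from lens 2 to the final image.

Lens 1: 1/d_i1 = 1/f₁ − 1/d_o1 = 1/(30.0) − 1/(41.4) = 0.009179, so d_i1 = 108.9 cm.
The intermediate image is 108.9 cm to the right of lens 1, which is 269 − (108.9) = 160.1 cm to the left of lens 2, so d_o2 = +160.1 cm.
Lens 2: 1/d_i2 = 1/f₂ − 1/d_o2 = 1/(6.14) − 1/(160.1) = 0.1566, so d_i2 = 6.38 cm.
The final image is real, 6.38 cm to the right of lens 2 (overall magnification ≈ 0.10).

6.38 cm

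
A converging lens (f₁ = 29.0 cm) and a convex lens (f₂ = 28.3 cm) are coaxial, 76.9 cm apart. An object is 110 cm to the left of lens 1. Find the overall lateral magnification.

Lens 1: 1/d_i1 = 1/(29.0) − 1/(110) = 0.02539, so d_i1 = 39.38 cm; m₁ = −d_i1/d_o1 = -0.3580.
d_o2 = 76.9 − (39.38) = 37.52 cm.
Lens 2: 1/d_i2 = 1/(28.3) − 1/(37.52) = 0.008683, so d_i2 = 115.2 cm; m₂ = −d_i2/d_o2 = -3.069.
m = m₁·m₂ = (-0.3580)(-3.069) = +1.10.

m = +1.10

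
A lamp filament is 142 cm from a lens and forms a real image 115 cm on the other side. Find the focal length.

Real image ⇒ d_i = +115 cm.
1/f = 1/d_o + 1/d_i = 1/(142) + 1/(115) = 0.01574, so f = 63.5 cm.
Since f is positive, the lens is converging.

f = 63.5 cm (converging)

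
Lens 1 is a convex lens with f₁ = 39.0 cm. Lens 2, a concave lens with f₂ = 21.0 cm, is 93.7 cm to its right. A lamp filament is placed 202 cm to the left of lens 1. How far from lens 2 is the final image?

Lens 1: 1/d_i1 = 1/f₁ − 1/d_o1 = 1/(39.0) − 1/(202) = 0.02069, so d_i1 = 48.33 cm.
The intermediate image is 48.33 cm to the right of lens 1, which is 93.7 − (48.33) = 45.37 cm to the left of lens 2, so d_o2 = +45.37 cm.
Lens 2 is diverging, so f₂ = −21.0 cm.
Lens 2: 1/d_i2 = 1/f₂ − 1/d_o2 = 1/(-21.0) − 1/(45.37) = -0.06966, so d_i2 = -14.4 cm.
The final image is virtual, 14.4 cm to the left of lens 2 (overall magnification ≈ -0.076).

14.4 cm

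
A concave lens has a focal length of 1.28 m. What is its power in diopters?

P = -0.781 D

For a concave lens, f = −1.28 m.
P = 1/f = 1/(-1.28 m) = -0.781 D.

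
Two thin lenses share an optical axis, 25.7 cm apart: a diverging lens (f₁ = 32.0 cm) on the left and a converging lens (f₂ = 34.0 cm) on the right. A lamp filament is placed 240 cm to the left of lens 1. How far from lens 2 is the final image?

Lens 1 is diverging, so f₁ = −32.0 cm.
Lens 1: 1/d_i1 = 1/f₁ − 1/d_o1 = 1/(-32.0) − 1/(240) = -0.03542, so d_i1 = -28.24 cm.
The intermediate image is 28.24 cm to the left of lens 1 (virtual), which is 25.7 − (-28.24) = 53.94 cm to the left of lens 2, so d_o2 = +53.94 cm.
Lens 2: 1/d_i2 = 1/f₂ − 1/d_o2 = 1/(34.0) − 1/(53.94) = 0.01087, so d_i2 = 92.0 cm.
The final image is real, 92.0 cm to the right of lens 2 (overall magnification ≈ -0.20).

92.0 cm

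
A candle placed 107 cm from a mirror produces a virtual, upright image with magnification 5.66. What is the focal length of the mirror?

f = 130 cm (concave)

m = −d_i/d_o ⇒ d_i = −m·d_o = −(+5.66)·(107) = -605.6 cm.
1/f = 1/d_o + 1/d_i = 1/(107) + 1/(-605.6) = 0.007695, so f = 130 cm.
Since f is positive, the mirror is concave.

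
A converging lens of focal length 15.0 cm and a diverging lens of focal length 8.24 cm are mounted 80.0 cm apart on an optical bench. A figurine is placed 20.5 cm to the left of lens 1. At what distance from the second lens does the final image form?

Lens 1: 1/d_i1 = 1/f₁ − 1/d_o1 = 1/(15.0) − 1/(20.5) = 0.01789, so d_i1 = 55.91 cm.
The intermediate image is 55.91 cm to the right of lens 1, which is 80.0 − (55.91) = 24.09 cm to the left of lens 2, so d_o2 = +24.09 cm.
Lens 2 is diverging, so f₂ = −8.24 cm.
Lens 2: 1/d_i2 = 1/f₂ − 1/d_o2 = 1/(-8.24) − 1/(24.09) = -0.1629, so d_i2 = -6.14 cm.
The final image is virtual, 6.14 cm to the left of lens 2 (overall magnification ≈ -0.70).

6.14 cm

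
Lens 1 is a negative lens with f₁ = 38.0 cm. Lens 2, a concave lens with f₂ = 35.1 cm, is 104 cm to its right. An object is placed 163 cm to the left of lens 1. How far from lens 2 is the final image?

Lens 1 is diverging, so f₁ = −38.0 cm.
Lens 1: 1/d_i1 = 1/f₁ − 1/d_o1 = 1/(-38.0) − 1/(163) = -0.03245, so d_i1 = -30.82 cm.
The intermediate image is 30.82 cm to the left of lens 1 (virtual), which is 104 − (-30.82) = 134.8 cm to the left of lens 2, so d_o2 = +134.8 cm.
Lens 2 is diverging, so f₂ = −35.1 cm.
Lens 2: 1/d_i2 = 1/f₂ − 1/d_o2 = 1/(-35.1) − 1/(134.8) = -0.03591, so d_i2 = -27.8 cm.
The final image is virtual, 27.8 cm to the left of lens 2 (overall magnification ≈ 0.039).

27.8 cm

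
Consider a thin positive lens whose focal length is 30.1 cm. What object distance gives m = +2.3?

17.0 cm

m = −d_i/d_o ⇒ d_i = −m·d_o.
1/f = 1/d_o + 1/d_i = 1/d_o − 1/(m·d_o) = (1 − 1/m)/d_o, so d_o = f(1 − 1/m) = (30.10)(1 − 1/(+2.3)) = 17.0 cm.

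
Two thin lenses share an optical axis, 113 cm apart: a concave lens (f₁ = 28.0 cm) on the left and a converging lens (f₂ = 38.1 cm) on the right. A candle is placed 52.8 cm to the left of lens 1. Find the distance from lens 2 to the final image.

Lens 1 is diverging, so f₁ = −28.0 cm.
Lens 1: 1/d_i1 = 1/f₁ − 1/d_o1 = 1/(-28.0) − 1/(52.8) = -0.05465, so d_i1 = -18.30 cm.
The intermediate image is 18.30 cm to the left of lens 1 (virtual), which is 113 − (-18.30) = 131.3 cm to the left of lens 2, so d_o2 = +131.3 cm.
Lens 2: 1/d_i2 = 1/f₂ − 1/d_o2 = 1/(38.1) − 1/(131.3) = 0.01863, so d_i2 = 53.7 cm.
The final image is real, 53.7 cm to the right of lens 2 (overall magnification ≈ -0.14).

53.7 cm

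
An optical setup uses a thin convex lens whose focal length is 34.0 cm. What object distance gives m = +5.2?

27.5 cm

m = −d_i/d_o ⇒ d_i = −m·d_o.
1/f = 1/d_o + 1/d_i = 1/d_o − 1/(m·d_o) = (1 − 1/m)/d_o, so d_o = f(1 − 1/m) = (34.00)(1 − 1/(+5.2)) = 27.5 cm.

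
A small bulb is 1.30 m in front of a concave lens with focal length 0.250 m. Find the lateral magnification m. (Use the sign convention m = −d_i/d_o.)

For a concave lens, f = -0.250 m.
1/d_i = 1/f − 1/d_o = 1/(-0.2500) − 1/(1.30) = -4.769, so d_i = -0.2097 m.
m = −d_i/d_o = −(-0.2097)/(1.30) = +0.161.
The image is virtual, upright and reduced, on the same side as the object.

m = +0.161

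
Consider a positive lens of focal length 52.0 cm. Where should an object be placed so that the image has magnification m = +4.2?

m = −d_i/d_o ⇒ d_i = −m·d_o.
1/f = 1/d_o + 1/d_i = 1/d_o − 1/(m·d_o) = (1 − 1/m)/d_o, so d_o = f(1 − 1/m) = (52.00)(1 − 1/(+4.2)) = 39.6 cm.

39.6 cm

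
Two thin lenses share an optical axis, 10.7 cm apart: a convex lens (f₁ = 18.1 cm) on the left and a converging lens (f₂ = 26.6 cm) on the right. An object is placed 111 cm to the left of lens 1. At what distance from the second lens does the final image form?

Lens 1: 1/d_i1 = 1/f₁ − 1/d_o1 = 1/(18.1) − 1/(111) = 0.04624, so d_i1 = 21.63 cm.
The intermediate image is 21.63 cm to the right of lens 1, which lies 10.93 cm to the right of lens 2 — a virtual object — so d_o2 = −10.93 cm.
Lens 2: 1/d_i2 = 1/f₂ − 1/d_o2 = 1/(26.6) − 1/(-10.93) = 0.1291, so d_i2 = 7.75 cm.
The final image is real, 7.75 cm to the right of lens 2 (overall magnification ≈ -0.14).

7.75 cm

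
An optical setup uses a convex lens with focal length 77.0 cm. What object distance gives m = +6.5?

65.2 cm

m = −d_i/d_o ⇒ d_i = −m·d_o.
1/f = 1/d_o + 1/d_i = 1/d_o − 1/(m·d_o) = (1 − 1/m)/d_o, so d_o = f(1 − 1/m) = (77.00)(1 − 1/(+6.5)) = 65.2 cm.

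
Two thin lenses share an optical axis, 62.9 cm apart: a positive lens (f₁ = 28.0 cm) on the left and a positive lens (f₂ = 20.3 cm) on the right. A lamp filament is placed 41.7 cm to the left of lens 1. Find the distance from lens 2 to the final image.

10.6 cm

Lens 1: 1/d_i1 = 1/f₁ − 1/d_o1 = 1/(28.0) − 1/(41.7) = 0.01173, so d_i1 = 85.23 cm.
The intermediate image is 85.23 cm to the right of lens 1, which lies 22.33 cm to the right of lens 2 — a virtual object — so d_o2 = −22.33 cm.
Lens 2: 1/d_i2 = 1/f₂ − 1/d_o2 = 1/(20.3) − 1/(-22.33) = 0.09404, so d_i2 = 10.6 cm.
The final image is real, 10.6 cm to the right of lens 2 (overall magnification ≈ -0.97).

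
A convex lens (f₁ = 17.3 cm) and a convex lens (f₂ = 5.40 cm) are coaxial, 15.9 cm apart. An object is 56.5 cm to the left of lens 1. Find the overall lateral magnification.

Lens 1: 1/d_i1 = 1/(17.3) − 1/(56.5) = 0.04010, so d_i1 = 24.93 cm; m₁ = −d_i1/d_o1 = -0.4412.
d_o2 = 15.9 − (24.93) = -9.030 cm (virtual object).
Lens 2: 1/d_i2 = 1/(5.40) − 1/(-9.030) = 0.2959, so d_i2 = 3.379 cm; m₂ = −d_i2/d_o2 = +0.3742.
m = m₁·m₂ = (-0.4412)(+0.3742) = -0.165.

m = -0.165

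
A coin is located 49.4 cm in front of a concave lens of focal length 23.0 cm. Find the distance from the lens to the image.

15.7 cm

For a concave lens, f = -23.0 cm.
Lens equation: 1/v = 1/f − 1/u = 1/(-23.00) − 1/(49.4) = -0.04348 − 0.02024 = -0.06372, so v = -15.7 cm.
The image is virtual, upright and reduced, on the same side as the object.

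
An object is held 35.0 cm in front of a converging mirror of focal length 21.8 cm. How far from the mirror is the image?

57.8 cm

Mirror equation: 1/s_i = 1/f − 1/s_o = 1/(21.80) − 1/(35.0) = 0.04587 − 0.02857 = 0.01730, so s_i = 57.8 cm.
The image is real, inverted and enlarged, in front of the mirror.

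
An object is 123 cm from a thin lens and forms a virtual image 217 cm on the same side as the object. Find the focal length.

f = 284 cm (converging)

Virtual image ⇒ d_i = −217 cm.
1/f = 1/d_o + 1/d_i = 1/(123) + 1/(-217) = 0.003522, so f = 284 cm.
Since f is positive, the thin lens is converging.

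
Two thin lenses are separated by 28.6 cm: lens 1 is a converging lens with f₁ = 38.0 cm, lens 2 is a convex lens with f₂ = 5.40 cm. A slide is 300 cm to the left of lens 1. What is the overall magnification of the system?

m = -0.0386

Lens 1: 1/d_i1 = 1/(38.0) − 1/(300) = 0.02298, so d_i1 = 43.51 cm; m₁ = −d_i1/d_o1 = -0.1450.
d_o2 = 28.6 − (43.51) = -14.91 cm (virtual object).
Lens 2: 1/d_i2 = 1/(5.40) − 1/(-14.91) = 0.2523, so d_i2 = 3.964 cm; m₂ = −d_i2/d_o2 = +0.2659.
m = m₁·m₂ = (-0.1450)(+0.2659) = -0.0386.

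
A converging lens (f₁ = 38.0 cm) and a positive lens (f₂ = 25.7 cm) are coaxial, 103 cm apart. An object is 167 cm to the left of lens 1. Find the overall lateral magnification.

m = +0.269

Lens 1: 1/d_i1 = 1/(38.0) − 1/(167) = 0.02033, so d_i1 = 49.19 cm; m₁ = −d_i1/d_o1 = -0.2946.
d_o2 = 103 − (49.19) = 53.81 cm.
Lens 2: 1/d_i2 = 1/(25.7) − 1/(53.81) = 0.02033, so d_i2 = 49.20 cm; m₂ = −d_i2/d_o2 = -0.9143.
m = m₁·m₂ = (-0.2946)(-0.9143) = +0.269.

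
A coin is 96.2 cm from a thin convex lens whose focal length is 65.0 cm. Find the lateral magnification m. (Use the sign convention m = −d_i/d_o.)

1/d_i = 1/f − 1/d_o = 1/(65.00) − 1/(96.2) = 0.004990, so d_i = 200.4 cm.
m = −d_i/d_o = −(200.4)/(96.2) = -2.08.
The image is real, inverted and enlarged, on the far side of the lens.

m = -2.08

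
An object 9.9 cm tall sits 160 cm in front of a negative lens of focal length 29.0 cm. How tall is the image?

For a negative lens, f = -29.0 cm.
1/d_i = 1/f − 1/d_o = 1/(-29.00) − 1/(160) = -0.04073, so d_i = -24.55 cm.
m = −d_i/d_o = +0.1534.
|h_i| = |m|·h_o = 0.1534 × 9.9 = 1.52 cm. The image is virtual, upright and reduced, on the same side as the object.

1.52 cm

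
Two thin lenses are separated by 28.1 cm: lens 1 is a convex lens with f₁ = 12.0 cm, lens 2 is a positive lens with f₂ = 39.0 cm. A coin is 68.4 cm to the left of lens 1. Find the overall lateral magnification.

m = -0.326

Lens 1: 1/d_i1 = 1/(12.0) − 1/(68.4) = 0.06871, so d_i1 = 14.55 cm; m₁ = −d_i1/d_o1 = -0.2127.
d_o2 = 28.1 − (14.55) = 13.55 cm.
Lens 2: 1/d_i2 = 1/(39.0) − 1/(13.55) = -0.04816, so d_i2 = -20.76 cm; m₂ = −d_i2/d_o2 = +1.532.
m = m₁·m₂ = (-0.2127)(+1.532) = -0.326.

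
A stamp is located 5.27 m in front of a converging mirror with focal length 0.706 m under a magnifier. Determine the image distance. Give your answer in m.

0.815 m

Mirror equation: 1/q = 1/f − 1/p = 1/(0.7060) − 1/(5.27) = 1.416 − 0.1898 = 1.227, so q = 0.815 m.
The image is real, inverted and reduced, in front of the mirror.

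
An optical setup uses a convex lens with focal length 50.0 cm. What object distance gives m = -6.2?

m = −d_i/d_o ⇒ d_i = −m·d_o.
1/f = 1/d_o + 1/d_i = 1/d_o − 1/(m·d_o) = (1 − 1/m)/d_o, so d_o = f(1 − 1/m) = (50.00)(1 − 1/(-6.2)) = 58.1 cm.

58.1 cm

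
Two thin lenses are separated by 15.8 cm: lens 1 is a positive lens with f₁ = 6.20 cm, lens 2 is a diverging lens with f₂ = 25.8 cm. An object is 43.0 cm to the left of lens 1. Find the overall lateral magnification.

Lens 1: 1/d_i1 = 1/(6.20) − 1/(43.0) = 0.1380, so d_i1 = 7.245 cm; m₁ = −d_i1/d_o1 = -0.1685.
d_o2 = 15.8 − (7.245) = 8.555 cm.
f₂ = −25.8 cm (diverging).
Lens 2: 1/d_i2 = 1/(-25.8) − 1/(8.555) = -0.1557, so d_i2 = -6.425 cm; m₂ = −d_i2/d_o2 = +0.7510.
m = m₁·m₂ = (-0.1685)(+0.7510) = -0.127.

m = -0.127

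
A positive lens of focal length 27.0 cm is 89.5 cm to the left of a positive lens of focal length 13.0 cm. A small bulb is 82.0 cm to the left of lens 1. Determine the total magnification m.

Lens 1: 1/d_i1 = 1/(27.0) − 1/(82.0) = 0.02484, so d_i1 = 40.25 cm; m₁ = −d_i1/d_o1 = -0.4909.
d_o2 = 89.5 − (40.25) = 49.25 cm.
Lens 2: 1/d_i2 = 1/(13.0) − 1/(49.25) = 0.05662, so d_i2 = 17.66 cm; m₂ = −d_i2/d_o2 = -0.3586.
m = m₁·m₂ = (-0.4909)(-0.3586) = +0.176.

m = +0.176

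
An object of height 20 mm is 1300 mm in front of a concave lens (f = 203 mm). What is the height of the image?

For a concave lens, f = -203 mm.
1/d_i = 1/f − 1/d_o = 1/(-203.0) − 1/(1300) = -0.005695, so d_i = -175.6 mm.
m = −d_i/d_o = +0.1351.
|h_i| = |m|·h_o = 0.1351 × 20 = 2.70 mm. The image is virtual, upright and reduced, on the same side as the object.

2.70 mm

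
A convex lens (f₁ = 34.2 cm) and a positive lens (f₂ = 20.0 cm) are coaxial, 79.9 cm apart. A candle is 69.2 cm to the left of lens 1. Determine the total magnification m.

m = -2.53

Lens 1: 1/d_i1 = 1/(34.2) − 1/(69.2) = 0.01479, so d_i1 = 67.62 cm; m₁ = −d_i1/d_o1 = -0.9772.
d_o2 = 79.9 − (67.62) = 12.28 cm.
Lens 2: 1/d_i2 = 1/(20.0) − 1/(12.28) = -0.03143, so d_i2 = -31.81 cm; m₂ = −d_i2/d_o2 = +2.591.
m = m₁·m₂ = (-0.9772)(+2.591) = -2.53.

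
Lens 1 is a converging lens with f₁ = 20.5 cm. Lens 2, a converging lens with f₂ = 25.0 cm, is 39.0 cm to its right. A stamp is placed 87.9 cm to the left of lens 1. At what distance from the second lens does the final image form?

Lens 1: 1/d_i1 = 1/f₁ − 1/d_o1 = 1/(20.5) − 1/(87.9) = 0.03740, so d_i1 = 26.74 cm.
The intermediate image is 26.74 cm to the right of lens 1, which is 39.0 − (26.74) = 12.26 cm to the left of lens 2, so d_o2 = +12.26 cm.
Lens 2: 1/d_i2 = 1/f₂ − 1/d_o2 = 1/(25.0) − 1/(12.26) = -0.04157, so d_i2 = -24.1 cm.
The final image is virtual, 24.1 cm to the left of lens 2 (overall magnification ≈ -0.60).

24.1 cm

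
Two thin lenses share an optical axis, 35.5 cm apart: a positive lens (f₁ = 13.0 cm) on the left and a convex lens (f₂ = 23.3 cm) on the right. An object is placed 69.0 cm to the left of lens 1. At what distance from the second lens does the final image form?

119 cm

Lens 1: 1/d_i1 = 1/f₁ − 1/d_o1 = 1/(13.0) − 1/(69.0) = 0.06243, so d_i1 = 16.02 cm.
The intermediate image is 16.02 cm to the right of lens 1, which is 35.5 − (16.02) = 19.48 cm to the left of lens 2, so d_o2 = +19.48 cm.
Lens 2: 1/d_i2 = 1/f₂ − 1/d_o2 = 1/(23.3) − 1/(19.48) = -0.008416, so d_i2 = -119 cm.
The final image is virtual, 119 cm to the left of lens 2 (overall magnification ≈ -1.4).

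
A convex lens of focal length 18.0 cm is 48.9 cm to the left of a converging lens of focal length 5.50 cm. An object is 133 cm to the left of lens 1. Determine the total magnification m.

Lens 1: 1/d_i1 = 1/(18.0) − 1/(133) = 0.04804, so d_i1 = 20.82 cm; m₁ = −d_i1/d_o1 = -0.1565.
d_o2 = 48.9 − (20.82) = 28.08 cm.
Lens 2: 1/d_i2 = 1/(5.50) − 1/(28.08) = 0.1462, so d_i2 = 6.840 cm; m₂ = −d_i2/d_o2 = -0.2436.
m = m₁·m₂ = (-0.1565)(-0.2436) = +0.0381.

m = +0.0381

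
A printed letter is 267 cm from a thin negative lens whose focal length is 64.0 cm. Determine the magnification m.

m = +0.193

For a negative lens, f = -64.0 cm.
1/d_i = 1/f − 1/d_o = 1/(-64.00) − 1/(267) = -0.01937, so d_i = -51.63 cm.
m = −d_i/d_o = −(-51.63)/(267) = +0.193.
The image is virtual, upright and reduced, on the same side as the object.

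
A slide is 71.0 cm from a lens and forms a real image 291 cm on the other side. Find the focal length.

f = 57.1 cm (converging)

Real image ⇒ d_i = +291 cm.
1/f = 1/d_o + 1/d_i = 1/(71.0) + 1/(291) = 0.01752, so f = 57.1 cm.
Since f is positive, the lens is converging.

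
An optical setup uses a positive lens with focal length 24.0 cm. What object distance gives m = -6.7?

27.6 cm

m = −d_i/d_o ⇒ d_i = −m·d_o.
1/f = 1/d_o + 1/d_i = 1/d_o − 1/(m·d_o) = (1 − 1/m)/d_o, so d_o = f(1 − 1/m) = (24.00)(1 − 1/(-6.7)) = 27.6 cm.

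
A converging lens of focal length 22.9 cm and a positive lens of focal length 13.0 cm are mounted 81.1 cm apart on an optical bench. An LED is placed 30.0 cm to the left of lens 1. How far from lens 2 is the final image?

7.10 cm

Lens 1: 1/d_i1 = 1/f₁ − 1/d_o1 = 1/(22.9) − 1/(30.0) = 0.01033, so d_i1 = 96.76 cm.
The intermediate image is 96.76 cm to the right of lens 1, which lies 15.66 cm to the right of lens 2 — a virtual object — so d_o2 = −15.66 cm.
Lens 2: 1/d_i2 = 1/f₂ − 1/d_o2 = 1/(13.0) − 1/(-15.66) = 0.1408, so d_i2 = 7.10 cm.
The final image is real, 7.10 cm to the right of lens 2 (overall magnification ≈ -1.5).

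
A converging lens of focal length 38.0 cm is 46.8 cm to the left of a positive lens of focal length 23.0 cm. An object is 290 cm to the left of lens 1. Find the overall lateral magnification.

Lens 1: 1/d_i1 = 1/(38.0) − 1/(290) = 0.02287, so d_i1 = 43.73 cm; m₁ = −d_i1/d_o1 = -0.1508.
d_o2 = 46.8 − (43.73) = 3.070 cm.
Lens 2: 1/d_i2 = 1/(23.0) − 1/(3.070) = -0.2823, so d_i2 = -3.543 cm; m₂ = −d_i2/d_o2 = +1.154.
m = m₁·m₂ = (-0.1508)(+1.154) = -0.174.

m = -0.174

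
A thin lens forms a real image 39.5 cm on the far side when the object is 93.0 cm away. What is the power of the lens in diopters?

d_i = +39.5 cm.
1/f = 1/d_o + 1/d_i = 1/(93.0) + 1/(39.5) = 0.03607 cm⁻¹.
f = 27.72 cm = 0.2772 m, so P = 1/f = +3.61 D.

P = +3.61 D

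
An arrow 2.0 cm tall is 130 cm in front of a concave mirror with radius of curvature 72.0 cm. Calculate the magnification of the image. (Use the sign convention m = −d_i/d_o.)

f = R/2 = 72.0/2 = 36.00 cm.
1/d_i = 1/f − 1/d_o = 1/(36.00) − 1/(130) = 0.02009, so d_i = 49.79 cm.
m = −d_i/d_o = −(49.79)/(130) = -0.383.
The image is real, inverted and reduced, in front of the mirror.

m = -0.383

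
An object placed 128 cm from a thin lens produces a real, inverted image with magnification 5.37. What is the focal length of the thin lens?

m = −d_i/d_o ⇒ d_i = −m·d_o = −(-5.37)·(128) = 687.4 cm.
1/f = 1/d_o + 1/d_i = 1/(128) + 1/(687.4) = 0.009267, so f = 108 cm.
Since f is positive, the thin lens is converging.

f = 108 cm (converging)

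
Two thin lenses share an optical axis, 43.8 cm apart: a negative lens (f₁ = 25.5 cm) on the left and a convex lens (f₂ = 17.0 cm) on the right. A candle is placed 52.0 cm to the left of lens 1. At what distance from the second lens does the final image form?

Lens 1 is diverging, so f₁ = −25.5 cm.
Lens 1: 1/d_i1 = 1/f₁ − 1/d_o1 = 1/(-25.5) − 1/(52.0) = -0.05845, so d_i1 = -17.11 cm.
The intermediate image is 17.11 cm to the left of lens 1 (virtual), which is 43.8 − (-17.11) = 60.91 cm to the left of lens 2, so d_o2 = +60.91 cm.
Lens 2: 1/d_i2 = 1/f₂ − 1/d_o2 = 1/(17.0) − 1/(60.91) = 0.04241, so d_i2 = 23.6 cm.
The final image is real, 23.6 cm to the right of lens 2 (overall magnification ≈ -0.13).

23.6 cm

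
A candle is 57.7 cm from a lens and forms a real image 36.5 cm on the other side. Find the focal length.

Real image ⇒ d_i = +36.5 cm.
1/f = 1/d_o + 1/d_i = 1/(57.7) + 1/(36.5) = 0.04473, so f = 22.4 cm.
Since f is positive, the lens is converging.

f = 22.4 cm (converging)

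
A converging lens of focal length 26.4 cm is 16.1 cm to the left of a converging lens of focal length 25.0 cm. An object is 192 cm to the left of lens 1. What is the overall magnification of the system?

Lens 1: 1/d_i1 = 1/(26.4) − 1/(192) = 0.03267, so d_i1 = 30.61 cm; m₁ = −d_i1/d_o1 = -0.1594.
d_o2 = 16.1 − (30.61) = -14.51 cm (virtual object).
Lens 2: 1/d_i2 = 1/(25.0) − 1/(-14.51) = 0.1089, so d_i2 = 9.181 cm; m₂ = −d_i2/d_o2 = +0.6328.
m = m₁·m₂ = (-0.1594)(+0.6328) = -0.101.

m = -0.101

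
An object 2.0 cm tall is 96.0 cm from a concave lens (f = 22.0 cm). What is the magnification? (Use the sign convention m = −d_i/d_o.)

m = +0.186

For a concave lens, f = -22.0 cm.
1/d_i = 1/f − 1/d_o = 1/(-22.00) − 1/(96.0) = -0.05587, so d_i = -17.90 cm.
m = −d_i/d_o = −(-17.90)/(96.0) = +0.186.
The image is virtual, upright and reduced, on the same side as the object.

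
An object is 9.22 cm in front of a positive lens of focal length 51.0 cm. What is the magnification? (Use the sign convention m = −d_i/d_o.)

1/d_i = 1/f − 1/d_o = 1/(51.00) − 1/(9.22) = -0.08885, so d_i = -11.25 cm.
m = −d_i/d_o = −(-11.25)/(9.22) = +1.22.
The image is virtual, upright and enlarged, on the same side as the object.

m = +1.22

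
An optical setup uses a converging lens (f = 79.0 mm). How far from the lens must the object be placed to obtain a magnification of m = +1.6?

29.6 mm

m = −d_i/d_o ⇒ d_i = −m·d_o.
1/f = 1/d_o + 1/d_i = 1/d_o − 1/(m·d_o) = (1 − 1/m)/d_o, so d_o = f(1 − 1/m) = (79.00)(1 − 1/(+1.6)) = 29.6 mm.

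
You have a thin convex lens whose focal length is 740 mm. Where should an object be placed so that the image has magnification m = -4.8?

894 mm

m = −d_i/d_o ⇒ d_i = −m·d_o.
1/f = 1/d_o + 1/d_i = 1/d_o − 1/(m·d_o) = (1 − 1/m)/d_o, so d_o = f(1 − 1/m) = (740.0)(1 − 1/(-4.8)) = 894 mm.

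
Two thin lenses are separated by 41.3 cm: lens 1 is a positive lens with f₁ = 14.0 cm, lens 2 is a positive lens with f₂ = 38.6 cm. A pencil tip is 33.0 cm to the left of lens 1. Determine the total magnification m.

m = -1.32

Lens 1: 1/d_i1 = 1/(14.0) − 1/(33.0) = 0.04113, so d_i1 = 24.32 cm; m₁ = −d_i1/d_o1 = -0.7370.
d_o2 = 41.3 − (24.32) = 16.98 cm.
Lens 2: 1/d_i2 = 1/(38.6) − 1/(16.98) = -0.03299, so d_i2 = -30.32 cm; m₂ = −d_i2/d_o2 = +1.785.
m = m₁·m₂ = (-0.7370)(+1.785) = -1.32.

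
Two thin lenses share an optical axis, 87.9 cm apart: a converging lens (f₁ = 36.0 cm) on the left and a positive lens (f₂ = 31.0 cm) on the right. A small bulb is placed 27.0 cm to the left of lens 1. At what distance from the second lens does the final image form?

36.8 cm

Lens 1: 1/d_i1 = 1/f₁ − 1/d_o1 = 1/(36.0) − 1/(27.0) = -0.009259, so d_i1 = -108.0 cm.
The intermediate image is 108.0 cm to the left of lens 1 (virtual), which is 87.9 − (-108.0) = 195.9 cm to the left of lens 2, so d_o2 = +195.9 cm.
Lens 2: 1/d_i2 = 1/f₂ − 1/d_o2 = 1/(31.0) − 1/(195.9) = 0.02715, so d_i2 = 36.8 cm.
The final image is real, 36.8 cm to the right of lens 2 (overall magnification ≈ -0.75).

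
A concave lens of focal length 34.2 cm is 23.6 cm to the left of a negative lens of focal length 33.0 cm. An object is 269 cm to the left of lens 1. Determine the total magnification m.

f₁ = −34.2 cm (diverging).
Lens 1: 1/d_i1 = 1/(-34.2) − 1/(269) = -0.03296, so d_i1 = -30.34 cm; m₁ = −d_i1/d_o1 = +0.1128.
d_o2 = 23.6 − (-30.34) = 53.94 cm.
f₂ = −33.0 cm (diverging).
Lens 2: 1/d_i2 = 1/(-33.0) − 1/(53.94) = -0.04884, so d_i2 = -20.47 cm; m₂ = −d_i2/d_o2 = +0.3796.
m = m₁·m₂ = (+0.1128)(+0.3796) = +0.0428.

m = +0.0428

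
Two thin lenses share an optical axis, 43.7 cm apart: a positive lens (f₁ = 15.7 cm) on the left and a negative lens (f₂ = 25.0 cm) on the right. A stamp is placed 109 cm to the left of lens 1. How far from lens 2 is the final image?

12.6 cm

Lens 1: 1/d_i1 = 1/f₁ − 1/d_o1 = 1/(15.7) − 1/(109) = 0.05452, so d_i1 = 18.34 cm.
The intermediate image is 18.34 cm to the right of lens 1, which is 43.7 − (18.34) = 25.36 cm to the left of lens 2, so d_o2 = +25.36 cm.
Lens 2 is diverging, so f₂ = −25.0 cm.
Lens 2: 1/d_i2 = 1/f₂ − 1/d_o2 = 1/(-25.0) − 1/(25.36) = -0.07943, so d_i2 = -12.6 cm.
The final image is virtual, 12.6 cm to the left of lens 2 (overall magnification ≈ -0.084).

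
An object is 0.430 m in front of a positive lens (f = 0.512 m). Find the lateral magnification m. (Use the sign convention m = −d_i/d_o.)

1/d_i = 1/f − 1/d_o = 1/(0.5120) − 1/(0.430) = -0.3725, so d_i = -2.685 m.
m = −d_i/d_o = −(-2.685)/(0.430) = +6.24.
The image is virtual, upright and enlarged, on the same side as the object.

m = +6.24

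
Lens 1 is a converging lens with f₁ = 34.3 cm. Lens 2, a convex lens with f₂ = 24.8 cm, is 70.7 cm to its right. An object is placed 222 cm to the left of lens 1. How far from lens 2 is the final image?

Lens 1: 1/d_i1 = 1/f₁ − 1/d_o1 = 1/(34.3) − 1/(222) = 0.02465, so d_i1 = 40.57 cm.
The intermediate image is 40.57 cm to the right of lens 1, which is 70.7 − (40.57) = 30.13 cm to the left of lens 2, so d_o2 = +30.13 cm.
Lens 2: 1/d_i2 = 1/f₂ − 1/d_o2 = 1/(24.8) − 1/(30.13) = 0.007133, so d_i2 = 140 cm.
The final image is real, 140 cm to the right of lens 2 (overall magnification ≈ 0.85).

140 cm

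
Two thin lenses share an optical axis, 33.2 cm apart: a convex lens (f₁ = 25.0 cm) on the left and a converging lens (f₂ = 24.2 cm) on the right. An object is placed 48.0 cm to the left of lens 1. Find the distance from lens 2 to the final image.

Lens 1: 1/d_i1 = 1/f₁ − 1/d_o1 = 1/(25.0) − 1/(48.0) = 0.01917, so d_i1 = 52.17 cm.
The intermediate image is 52.17 cm to the right of lens 1, which lies 18.97 cm to the right of lens 2 — a virtual object — so d_o2 = −18.97 cm.
Lens 2: 1/d_i2 = 1/f₂ − 1/d_o2 = 1/(24.2) − 1/(-18.97) = 0.09404, so d_i2 = 10.6 cm.
The final image is real, 10.6 cm to the right of lens 2 (overall magnification ≈ -0.61).

10.6 cm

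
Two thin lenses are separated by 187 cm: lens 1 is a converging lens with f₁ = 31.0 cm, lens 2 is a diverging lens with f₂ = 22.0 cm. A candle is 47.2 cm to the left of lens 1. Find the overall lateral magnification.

m = -0.355

Lens 1: 1/d_i1 = 1/(31.0) − 1/(47.2) = 0.01107, so d_i1 = 90.32 cm; m₁ = −d_i1/d_o1 = -1.914.
d_o2 = 187 − (90.32) = 96.68 cm.
f₂ = −22.0 cm (diverging).
Lens 2: 1/d_i2 = 1/(-22.0) − 1/(96.68) = -0.05580, so d_i2 = -17.92 cm; m₂ = −d_i2/d_o2 = +0.1854.
m = m₁·m₂ = (-1.914)(+0.1854) = -0.355.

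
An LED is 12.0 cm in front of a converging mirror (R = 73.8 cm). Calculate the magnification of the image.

f = R/2 = 73.8/2 = 36.90 cm.
1/d_i = 1/f − 1/d_o = 1/(36.90) − 1/(12.0) = -0.05623, so d_i = -17.78 cm.
m = −d_i/d_o = −(-17.78)/(12.0) = +1.48.
The image is virtual, upright and enlarged, behind the mirror.

m = +1.48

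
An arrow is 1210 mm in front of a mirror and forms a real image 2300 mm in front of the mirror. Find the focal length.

f = 793 mm (concave)

Real image ⇒ d_i = +2300 mm.
1/f = 1/d_o + 1/d_i = 1/(1210) + 1/(2300) = 0.001261, so f = 793 mm.
Since f is positive, the mirror is concave.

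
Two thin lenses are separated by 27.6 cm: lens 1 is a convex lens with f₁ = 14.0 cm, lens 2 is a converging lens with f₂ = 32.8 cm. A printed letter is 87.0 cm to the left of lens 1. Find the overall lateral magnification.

Lens 1: 1/d_i1 = 1/(14.0) − 1/(87.0) = 0.05993, so d_i1 = 16.68 cm; m₁ = −d_i1/d_o1 = -0.1917.
d_o2 = 27.6 − (16.68) = 10.92 cm.
Lens 2: 1/d_i2 = 1/(32.8) − 1/(10.92) = -0.06109, so d_i2 = -16.37 cm; m₂ = −d_i2/d_o2 = +1.499.
m = m₁·m₂ = (-0.1917)(+1.499) = -0.287.

m = -0.287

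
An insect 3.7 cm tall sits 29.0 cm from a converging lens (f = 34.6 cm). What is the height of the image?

1/d_i = 1/f − 1/d_o = 1/(34.60) − 1/(29.0) = -0.005581, so d_i = -179.2 cm.
m = −d_i/d_o = +6.179.
|h_i| = |m|·h_o = 6.179 × 3.7 = 22.9 cm. The image is virtual, upright and enlarged, on the same side as the object.

22.9 cm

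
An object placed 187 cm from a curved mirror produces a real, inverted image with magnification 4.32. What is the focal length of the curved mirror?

f = 152 cm (concave)

m = −d_i/d_o ⇒ d_i = −m·d_o = −(-4.32)·(187) = 807.8 cm.
1/f = 1/d_o + 1/d_i = 1/(187) + 1/(807.8) = 0.006586, so f = 152 cm.
Since f is positive, the curved mirror is concave.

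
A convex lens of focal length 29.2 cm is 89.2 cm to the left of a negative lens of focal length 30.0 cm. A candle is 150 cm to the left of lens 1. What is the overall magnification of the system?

m = -0.0874

Lens 1: 1/d_i1 = 1/(29.2) − 1/(150) = 0.02758, so d_i1 = 36.26 cm; m₁ = −d_i1/d_o1 = -0.2417.
d_o2 = 89.2 − (36.26) = 52.94 cm.
f₂ = −30.0 cm (diverging).
Lens 2: 1/d_i2 = 1/(-30.0) − 1/(52.94) = -0.05222, so d_i2 = -19.15 cm; m₂ = −d_i2/d_o2 = +0.3617.
m = m₁·m₂ = (-0.2417)(+0.3617) = -0.0874.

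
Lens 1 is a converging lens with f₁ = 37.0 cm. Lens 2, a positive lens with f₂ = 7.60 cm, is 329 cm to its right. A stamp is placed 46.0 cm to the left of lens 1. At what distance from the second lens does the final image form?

8.04 cm

Lens 1: 1/d_i1 = 1/f₁ − 1/d_o1 = 1/(37.0) − 1/(46.0) = 0.005288, so d_i1 = 189.1 cm.
The intermediate image is 189.1 cm to the right of lens 1, which is 329 − (189.1) = 139.9 cm to the left of lens 2, so d_o2 = +139.9 cm.
Lens 2: 1/d_i2 = 1/f₂ − 1/d_o2 = 1/(7.60) − 1/(139.9) = 0.1244, so d_i2 = 8.04 cm.
The final image is real, 8.04 cm to the right of lens 2 (overall magnification ≈ 0.24).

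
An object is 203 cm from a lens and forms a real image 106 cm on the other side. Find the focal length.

f = 69.6 cm (converging)

Real image ⇒ d_i = +106 cm.
1/f = 1/d_o + 1/d_i = 1/(203) + 1/(106) = 0.01436, so f = 69.6 cm.
Since f is positive, the lens is converging.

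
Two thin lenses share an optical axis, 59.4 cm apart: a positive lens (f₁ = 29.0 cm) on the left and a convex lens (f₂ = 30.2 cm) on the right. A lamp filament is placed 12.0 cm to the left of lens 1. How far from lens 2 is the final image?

Lens 1: 1/d_i1 = 1/f₁ − 1/d_o1 = 1/(29.0) − 1/(12.0) = -0.04885, so d_i1 = -20.47 cm.
The intermediate image is 20.47 cm to the left of lens 1 (virtual), which is 59.4 − (-20.47) = 79.87 cm to the left of lens 2, so d_o2 = +79.87 cm.
Lens 2: 1/d_i2 = 1/f₂ − 1/d_o2 = 1/(30.2) − 1/(79.87) = 0.02059, so d_i2 = 48.6 cm.
The final image is real, 48.6 cm to the right of lens 2 (overall magnification ≈ -1.0).

48.6 cm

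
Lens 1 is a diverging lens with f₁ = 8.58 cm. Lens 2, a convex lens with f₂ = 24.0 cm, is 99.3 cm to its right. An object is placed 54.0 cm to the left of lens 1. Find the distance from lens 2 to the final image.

Lens 1 is diverging, so f₁ = −8.58 cm.
Lens 1: 1/d_i1 = 1/f₁ − 1/d_o1 = 1/(-8.58) − 1/(54.0) = -0.1351, so d_i1 = -7.404 cm.
The intermediate image is 7.404 cm to the left of lens 1 (virtual), which is 99.3 − (-7.404) = 106.7 cm to the left of lens 2, so d_o2 = +106.7 cm.
Lens 2: 1/d_i2 = 1/f₂ − 1/d_o2 = 1/(24.0) − 1/(106.7) = 0.03229, so d_i2 = 31.0 cm.
The final image is real, 31.0 cm to the right of lens 2 (overall magnification ≈ -0.040).

31.0 cm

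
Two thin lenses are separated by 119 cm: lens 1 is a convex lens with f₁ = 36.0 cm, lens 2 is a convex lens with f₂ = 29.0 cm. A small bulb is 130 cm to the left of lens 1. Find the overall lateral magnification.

Lens 1: 1/d_i1 = 1/(36.0) − 1/(130) = 0.02009, so d_i1 = 49.79 cm; m₁ = −d_i1/d_o1 = -0.3830.
d_o2 = 119 − (49.79) = 69.21 cm.
Lens 2: 1/d_i2 = 1/(29.0) − 1/(69.21) = 0.02003, so d_i2 = 49.92 cm; m₂ = −d_i2/d_o2 = -0.7212.
m = m₁·m₂ = (-0.3830)(-0.7212) = +0.276.

m = +0.276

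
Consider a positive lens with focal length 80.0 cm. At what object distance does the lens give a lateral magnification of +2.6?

m = −d_i/d_o ⇒ d_i = −m·d_o.
1/f = 1/d_o + 1/d_i = 1/d_o − 1/(m·d_o) = (1 − 1/m)/d_o, so d_o = f(1 − 1/m) = (80.00)(1 − 1/(+2.6)) = 49.2 cm.

49.2 cm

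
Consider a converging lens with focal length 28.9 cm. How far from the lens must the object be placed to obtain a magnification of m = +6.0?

m = −d_i/d_o ⇒ d_i = −m·d_o.
1/f = 1/d_o + 1/d_i = 1/d_o − 1/(m·d_o) = (1 − 1/m)/d_o, so d_o = f(1 − 1/m) = (28.90)(1 − 1/(+6.0)) = 24.1 cm.

24.1 cm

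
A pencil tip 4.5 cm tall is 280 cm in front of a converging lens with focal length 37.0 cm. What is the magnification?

m = -0.152

1/d_i = 1/f − 1/d_o = 1/(37.00) − 1/(280) = 0.02346, so d_i = 42.63 cm.
m = −d_i/d_o = −(42.63)/(280) = -0.152.
The image is real, inverted and reduced, on the far side of the lens.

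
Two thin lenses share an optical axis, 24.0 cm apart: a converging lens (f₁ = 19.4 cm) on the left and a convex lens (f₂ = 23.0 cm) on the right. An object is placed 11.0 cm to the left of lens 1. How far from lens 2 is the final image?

43.0 cm

Lens 1: 1/d_i1 = 1/f₁ − 1/d_o1 = 1/(19.4) − 1/(11.0) = -0.03936, so d_i1 = -25.40 cm.
The intermediate image is 25.40 cm to the left of lens 1 (virtual), which is 24.0 − (-25.40) = 49.40 cm to the left of lens 2, so d_o2 = +49.40 cm.
Lens 2: 1/d_i2 = 1/f₂ − 1/d_o2 = 1/(23.0) − 1/(49.40) = 0.02324, so d_i2 = 43.0 cm.
The final image is real, 43.0 cm to the right of lens 2 (overall magnification ≈ -2.0).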